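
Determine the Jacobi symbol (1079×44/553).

1

By multiplicativity, (1079·44/553) = (1079/553)·(44/553).
First factor (1079/553):
Reduce the numerator: 1079 ≡ 526 (mod 553), so (1079/553) = (526/553).
Factor out 2: 526 = 2·263. Since 553 ≡ 1 (mod 8), (2/553) = +1. Now have (263/553).
553 ≡ 1 (mod 4), so quadratic reciprocity gives (263/553) = (553/263). Reduce: 553 ≡ 27 (mod 263). Now have (27/263).
Both 27 ≡ 3 and 263 ≡ 3 (mod 4), so reciprocity gives (27/263) = -(263/27). Reduce: 263 ≡ 20 (mod 27). Now have -(20/27).
Factor out 2: 20 = 2^2·5. Since 27 ≡ 3 (mod 8), (2/27) = -1, and (2/27)^2 = +1. Now have -(5/27).
5 ≡ 1 (mod 4), so quadratic reciprocity gives (5/27) = (27/5). Reduce: 27 ≡ 2 (mod 5). Now have -(2/5).
Factor out 2: 2 = 2. Since 5 ≡ 5 (mod 8), (2/5) = -1. Now have (1/5).
(1/5) = 1. Collecting the sign factors: 1.
Second factor (44/553):
Factor out 2: 44 = 2^2·11. Since 553 ≡ 1 (mod 8), (2/553) = +1, and (2/553)^2 = +1. Now have (11/553).
553 ≡ 1 (mod 4), so quadratic reciprocity gives (11/553) = (553/11). Reduce: 553 ≡ 3 (mod 11). Now have (3/11).
Both 3 ≡ 3 and 11 ≡ 3 (mod 4), so reciprocity gives (3/11) = -(11/3). Reduce: 11 ≡ 2 (mod 3). Now have -(2/3).
Factor out 2: 2 = 2. Since 3 ≡ 3 (mod 8), (2/3) = -1. Now have (1/3).
(1/3) = 1. Collecting the sign factors: 1.
Product: (1)·(1) = 1.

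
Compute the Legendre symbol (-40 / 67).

-1

(-40 / 67)
  = (27 / 67)    [-40 ≡ 27 mod 67]
  = -(67 / 27)    [QR: both ≡ 3 mod 4, sign flips]
  = -(13 / 27)    [67 ≡ 13 mod 27]
  = -(27 / 13)    [QR: 13 ≡ 1 mod 4, sign kept]
  = -(1 / 13)    [27 ≡ 1 mod 13]
  = -1    [(1 / 13) = 1]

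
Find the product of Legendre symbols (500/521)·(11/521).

1

By multiplicativity, (500·11/521) = (500/521)·(11/521).
First factor (500/521):
(500/521)
  = (125/521)    [521 ≡ 1 mod 8 ⇒ (2/521)^2 = +1]
  = (521/125)    [QR: 125 ≡ 1 mod 4, sign kept]
  = (21/125)    [521 ≡ 21 mod 125]
  = (125/21)    [QR: 21 ≡ 1 mod 4, sign kept]
  = (20/21)    [125 ≡ 20 mod 21]
  = (5/21)    [21 ≡ 5 mod 8 ⇒ (2/21)^2 = +1]
  = (21/5)    [QR: 5 ≡ 1 mod 4, sign kept]
  = (1/5)    [21 ≡ 1 mod 5]
  = 1    [(1/5) = 1]
Second factor (11/521):
(11/521)
  = (521/11)    [QR: 521 ≡ 1 mod 4, sign kept]
  = (4/11)    [521 ≡ 4 mod 11]
  = (1/11)    [11 ≡ 3 mod 8 ⇒ (2/11)^2 = +1]
  = 1    [(1/11) = 1]
Product: (1)·(1) = 1.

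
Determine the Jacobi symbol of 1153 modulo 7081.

1153 ≡ 1 (mod 4), so quadratic reciprocity gives (1153/7081) = (7081/1153). Reduce: 7081 ≡ 163 (mod 1153). Now have (163/1153).
1153 ≡ 1 (mod 4), so quadratic reciprocity gives (163/1153) = (1153/163). Reduce: 1153 ≡ 12 (mod 163). Now have (12/163).
Factor out 2: 12 = 2^2·3. Since 163 ≡ 3 (mod 8), (2/163) = -1, and (2/163)^2 = +1. Now have (3/163).
Both 3 ≡ 3 and 163 ≡ 3 (mod 4), so reciprocity gives (3/163) = -(163/3). Reduce: 163 ≡ 1 (mod 3). Now have -(1/3).
(1/3) = 1. Collecting the sign factors: -1.

-1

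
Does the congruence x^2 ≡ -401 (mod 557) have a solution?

yes

(-401/557)
  = (401/557)    [557 ≡ 1 mod 4 ⇒ (-1/557) = +1]
  = (557/401)    [QR: 401 ≡ 1 mod 4, sign kept]
  = (156/401)    [557 ≡ 156 mod 401]
  = (39/401)    [401 ≡ 1 mod 8 ⇒ (2/401)^2 = +1]
  = (401/39)    [QR: 401 ≡ 1 mod 4, sign kept]
  = (11/39)    [401 ≡ 11 mod 39]
  = -(39/11)    [QR: both ≡ 3 mod 4, sign flips]
  = -(6/11)    [39 ≡ 6 mod 11]
  = (3/11)    [11 ≡ 3 mod 8 ⇒ (2/11) = -1]
  = -(11/3)    [QR: both ≡ 3 mod 4, sign flips]
  = -(2/3)    [11 ≡ 2 mod 3]
  = (1/3)    [3 ≡ 3 mod 8 ⇒ (2/3) = -1]
  = 1    [(1/3) = 1]
The Legendre symbol is 1, so x^2 ≡ -401 (mod 557) has solution.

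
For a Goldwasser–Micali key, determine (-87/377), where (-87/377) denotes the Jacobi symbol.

0

(-87/377)
  = (290/377)    [-87 ≡ 290 mod 377]
  = (145/377)    [377 ≡ 1 mod 8 ⇒ (2/377) = +1]
  = (377/145)    [QR: 145 ≡ 1 mod 4, sign kept]
  = (87/145)    [377 ≡ 87 mod 145]
  = (145/87)    [QR: 145 ≡ 1 mod 4, sign kept]
  = (58/87)    [145 ≡ 58 mod 87]
  = (29/87)    [87 ≡ 7 mod 8 ⇒ (2/87) = +1]
  = (87/29)    [QR: 29 ≡ 1 mod 4, sign kept]
  = (0/29)    [87 ≡ 0 mod 29]
  = 0    [numerator 0, gcd > 1]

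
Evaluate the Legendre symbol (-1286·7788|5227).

-1

By multiplicativity, (-1286·7788|5227) = (-1286|5227)·(7788|5227).
First factor (-1286|5227):
(-1286|5227)
  = (3941|5227)    [-1286 ≡ 3941 mod 5227]
  = (5227|3941)    [QR: 3941 ≡ 1 mod 4, sign kept]
  = (1286|3941)    [5227 ≡ 1286 mod 3941]
  = -(643|3941)    [3941 ≡ 5 mod 8 ⇒ (2|3941) = -1]
  = -(3941|643)    [QR: 3941 ≡ 1 mod 4, sign kept]
  = -(83|643)    [3941 ≡ 83 mod 643]
  = (643|83)    [QR: both ≡ 3 mod 4, sign flips]
  = (62|83)    [643 ≡ 62 mod 83]
  = -(31|83)    [83 ≡ 3 mod 8 ⇒ (2|83) = -1]
  = (83|31)    [QR: both ≡ 3 mod 4, sign flips]
  = (21|31)    [83 ≡ 21 mod 31]
  = (31|21)    [QR: 21 ≡ 1 mod 4, sign kept]
  = (10|21)    [31 ≡ 10 mod 21]
  = -(5|21)    [21 ≡ 5 mod 8 ⇒ (2|21) = -1]
  = -(21|5)    [QR: 5 ≡ 1 mod 4, sign kept]
  = -(1|5)    [21 ≡ 1 mod 5]
  = -1    [(1|5) = 1]
Second factor (7788|5227):
(7788|5227)
  = (2561|5227)    [7788 ≡ 2561 mod 5227]
  = (5227|2561)    [QR: 2561 ≡ 1 mod 4, sign kept]
  = (105|2561)    [5227 ≡ 105 mod 2561]
  = (2561|105)    [QR: 105 ≡ 1 mod 4, sign kept]
  = (41|105)    [2561 ≡ 41 mod 105]
  = (105|41)    [QR: 41 ≡ 1 mod 4, sign kept]
  = (23|41)    [105 ≡ 23 mod 41]
  = (41|23)    [QR: 41 ≡ 1 mod 4, sign kept]
  = (18|23)    [41 ≡ 18 mod 23]
  = (9|23)    [23 ≡ 7 mod 8 ⇒ (2|23) = +1]
  = (23|9)    [QR: 9 ≡ 1 mod 4, sign kept]
  = (5|9)    [23 ≡ 5 mod 9]
  = (9|5)    [QR: 5 ≡ 1 mod 4, sign kept]
  = (4|5)    [9 ≡ 4 mod 5]
  = (1|5)    [5 ≡ 5 mod 8 ⇒ (2|5)^2 = +1]
  = 1    [(1|5) = 1]
Product: (-1)·(1) = -1.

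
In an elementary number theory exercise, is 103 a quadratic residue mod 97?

Reduce the numerator: 103 ≡ 6 (mod 97), so (103/97) = (6/97).
Factor out 2: 6 = 2·3. Since 97 ≡ 1 (mod 8), (2/97) = +1. Now have (3/97).
97 ≡ 1 (mod 4), so quadratic reciprocity gives (3/97) = (97/3). Reduce: 97 ≡ 1 (mod 3). Now have (1/3).
(1/3) = 1. Collecting the sign factors: 1.
The Legendre symbol is 1, so x^2 ≡ 103 (mod 97) has solution.

yes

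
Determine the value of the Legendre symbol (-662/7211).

(-662/7211)
  = -(662/7211)    [7211 ≡ 3 mod 4 ⇒ (-1/7211) = -1]
  = (331/7211)    [7211 ≡ 3 mod 8 ⇒ (2/7211) = -1]
  = -(7211/331)    [QR: both ≡ 3 mod 4, sign flips]
  = -(260/331)    [7211 ≡ 260 mod 331]
  = -(65/331)    [331 ≡ 3 mod 8 ⇒ (2/331)^2 = +1]
  = -(331/65)    [QR: 65 ≡ 1 mod 4, sign kept]
  = -(6/65)    [331 ≡ 6 mod 65]
  = -(3/65)    [65 ≡ 1 mod 8 ⇒ (2/65) = +1]
  = -(65/3)    [QR: 65 ≡ 1 mod 4, sign kept]
  = -(2/3)    [65 ≡ 2 mod 3]
  = (1/3)    [3 ≡ 3 mod 8 ⇒ (2/3) = -1]
  = 1    [(1/3) = 1]

1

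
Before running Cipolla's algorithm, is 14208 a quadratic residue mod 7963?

no

(14208|7963)
  = (6245|7963)    [14208 ≡ 6245 mod 7963]
  = (7963|6245)    [QR: 6245 ≡ 1 mod 4, sign kept]
  = (1718|6245)    [7963 ≡ 1718 mod 6245]
  = -(859|6245)    [6245 ≡ 5 mod 8 ⇒ (2|6245) = -1]
  = -(6245|859)    [QR: 6245 ≡ 1 mod 4, sign kept]
  = -(232|859)    [6245 ≡ 232 mod 859]
  = (29|859)    [859 ≡ 3 mod 8 ⇒ (2|859)^3 = -1]
  = (859|29)    [QR: 29 ≡ 1 mod 4, sign kept]
  = (18|29)    [859 ≡ 18 mod 29]
  = -(9|29)    [29 ≡ 5 mod 8 ⇒ (2|29) = -1]
  = -(29|9)    [QR: 9 ≡ 1 mod 4, sign kept]
  = -(2|9)    [29 ≡ 2 mod 9]
  = -(1|9)    [9 ≡ 1 mod 8 ⇒ (2|9) = +1]
  = -1    [(1|9) = 1]
(14208|7963) = -1, and 7963 is prime, so 14208 is not a quadratic residue mod 7963.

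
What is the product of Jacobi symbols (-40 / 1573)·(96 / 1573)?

By multiplicativity, (-40·96 / 1573) = (-40 / 1573)·(96 / 1573).
First factor (-40 / 1573):
Reduce the numerator: -40 ≡ 1533 (mod 1573), so (-40 / 1573) = (1533 / 1573).
1533 ≡ 1 (mod 4), so quadratic reciprocity gives (1533 / 1573) = (1573 / 1533). Reduce: 1573 ≡ 40 (mod 1533). Now have (40 / 1533).
Factor out 2: 40 = 2^3·5. Since 1533 ≡ 5 (mod 8), (2 / 1533) = -1, and (2 / 1533)^3 = -1. Now have -(5 / 1533).
5 ≡ 1 (mod 4), so quadratic reciprocity gives (5 / 1533) = (1533 / 5). Reduce: 1533 ≡ 3 (mod 5). Now have -(3 / 5).
5 ≡ 1 (mod 4), so quadratic reciprocity gives (3 / 5) = (5 / 3). Reduce: 5 ≡ 2 (mod 3). Now have -(2 / 3).
Factor out 2: 2 = 2. Since 3 ≡ 3 (mod 8), (2 / 3) = -1. Now have (1 / 3).
(1 / 3) = 1. Collecting the sign factors: 1.
Second factor (96 / 1573):
Factor out 2: 96 = 2^5·3. Since 1573 ≡ 5 (mod 8), (2 / 1573) = -1, and (2 / 1573)^5 = -1. Now have -(3 / 1573).
1573 ≡ 1 (mod 4), so quadratic reciprocity gives (3 / 1573) = (1573 / 3). Reduce: 1573 ≡ 1 (mod 3). Now have -(1 / 3).
(1 / 3) = 1. Collecting the sign factors: -1.
Product: (1)·(-1) = -1.

-1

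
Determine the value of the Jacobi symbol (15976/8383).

-1

(15976/8383)
  = (7593/8383)    [15976 ≡ 7593 mod 8383]
  = (8383/7593)    [QR: 7593 ≡ 1 mod 4, sign kept]
  = (790/7593)    [8383 ≡ 790 mod 7593]
  = (395/7593)    [7593 ≡ 1 mod 8 ⇒ (2/7593) = +1]
  = (7593/395)    [QR: 7593 ≡ 1 mod 4, sign kept]
  = (88/395)    [7593 ≡ 88 mod 395]
  = -(11/395)    [395 ≡ 3 mod 8 ⇒ (2/395)^3 = -1]
  = (395/11)    [QR: both ≡ 3 mod 4, sign flips]
  = (10/11)    [395 ≡ 10 mod 11]
  = -(5/11)    [11 ≡ 3 mod 8 ⇒ (2/11) = -1]
  = -(11/5)    [QR: 5 ≡ 1 mod 4, sign kept]
  = -(1/5)    [11 ≡ 1 mod 5]
  = -1    [(1/5) = 1]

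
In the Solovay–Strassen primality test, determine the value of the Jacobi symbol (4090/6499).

(4090/6499)
  = -(2045/6499)    [6499 ≡ 3 mod 8 ⇒ (2/6499) = -1]
  = -(6499/2045)    [QR: 2045 ≡ 1 mod 4, sign kept]
  = -(364/2045)    [6499 ≡ 364 mod 2045]
  = -(91/2045)    [2045 ≡ 5 mod 8 ⇒ (2/2045)^2 = +1]
  = -(2045/91)    [QR: 2045 ≡ 1 mod 4, sign kept]
  = -(43/91)    [2045 ≡ 43 mod 91]
  = (91/43)    [QR: both ≡ 3 mod 4, sign flips]
  = (5/43)    [91 ≡ 5 mod 43]
  = (43/5)    [QR: 5 ≡ 1 mod 4, sign kept]
  = (3/5)    [43 ≡ 3 mod 5]
  = (5/3)    [QR: 5 ≡ 1 mod 4, sign kept]
  = (2/3)    [5 ≡ 2 mod 3]
  = -(1/3)    [3 ≡ 3 mod 8 ⇒ (2/3) = -1]
  = -1    [(1/3) = 1]

-1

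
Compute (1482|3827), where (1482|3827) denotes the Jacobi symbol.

(1482|3827)
  = -(741|3827)    [3827 ≡ 3 mod 8 ⇒ (2|3827) = -1]
  = -(3827|741)    [QR: 741 ≡ 1 mod 4, sign kept]
  = -(122|741)    [3827 ≡ 122 mod 741]
  = (61|741)    [741 ≡ 5 mod 8 ⇒ (2|741) = -1]
  = (741|61)    [QR: 61 ≡ 1 mod 4, sign kept]
  = (9|61)    [741 ≡ 9 mod 61]
  = (61|9)    [QR: 9 ≡ 1 mod 4, sign kept]
  = (7|9)    [61 ≡ 7 mod 9]
  = (9|7)    [QR: 9 ≡ 1 mod 4, sign kept]
  = (2|7)    [9 ≡ 2 mod 7]
  = (1|7)    [7 ≡ 7 mod 8 ⇒ (2|7) = +1]
  = 1    [(1|7) = 1]

1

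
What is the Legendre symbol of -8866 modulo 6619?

1

Reduce the numerator: -8866 ≡ 4372 (mod 6619), so (-8866/6619) = (4372/6619).
Factor out 2: 4372 = 2^2·1093. Since 6619 ≡ 3 (mod 8), (2/6619) = -1, and (2/6619)^2 = +1. Now have (1093/6619).
1093 ≡ 1 (mod 4), so quadratic reciprocity gives (1093/6619) = (6619/1093). Reduce: 6619 ≡ 61 (mod 1093). Now have (61/1093).
61 ≡ 1 (mod 4), so quadratic reciprocity gives (61/1093) = (1093/61). Reduce: 1093 ≡ 56 (mod 61). Now have (56/61).
Factor out 2: 56 = 2^3·7. Since 61 ≡ 5 (mod 8), (2/61) = -1, and (2/61)^3 = -1. Now have -(7/61).
61 ≡ 1 (mod 4), so quadratic reciprocity gives (7/61) = (61/7). Reduce: 61 ≡ 5 (mod 7). Now have -(5/7).
5 ≡ 1 (mod 4), so quadratic reciprocity gives (5/7) = (7/5). Reduce: 7 ≡ 2 (mod 5). Now have -(2/5).
Factor out 2: 2 = 2. Since 5 ≡ 5 (mod 8), (2/5) = -1. Now have (1/5).
(1/5) = 1. Collecting the sign factors: 1.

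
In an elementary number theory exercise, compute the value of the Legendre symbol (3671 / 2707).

Reduce the numerator: 3671 ≡ 964 (mod 2707), so (3671 / 2707) = (964 / 2707).
Factor out 2: 964 = 2^2·241. Since 2707 ≡ 3 (mod 8), (2 / 2707) = -1, and (2 / 2707)^2 = +1. Now have (241 / 2707).
241 ≡ 1 (mod 4), so quadratic reciprocity gives (241 / 2707) = (2707 / 241). Reduce: 2707 ≡ 56 (mod 241). Now have (56 / 241).
Factor out 2: 56 = 2^3·7. Since 241 ≡ 1 (mod 8), (2 / 241) = +1, and (2 / 241)^3 = +1. Now have (7 / 241).
241 ≡ 1 (mod 4), so quadratic reciprocity gives (7 / 241) = (241 / 7). Reduce: 241 ≡ 3 (mod 7). Now have (3 / 7).
Both 3 ≡ 3 and 7 ≡ 3 (mod 4), so reciprocity gives (3 / 7) = -(7 / 3). Reduce: 7 ≡ 1 (mod 3). Now have -(1 / 3).
(1 / 3) = 1. Collecting the sign factors: -1.

-1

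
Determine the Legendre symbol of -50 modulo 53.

Pull out -1: (-50 / 53) = (-1 / 53)·(50 / 53). Since 53 ≡ 1 (mod 4), (-1 / 53) = +1. Now have (50 / 53).
Factor out 2: 50 = 2·25. Since 53 ≡ 5 (mod 8), (2 / 53) = -1. Now have -(25 / 53).
25 ≡ 1 (mod 4), so quadratic reciprocity gives (25 / 53) = (53 / 25). Reduce: 53 ≡ 3 (mod 25). Now have -(3 / 25).
25 ≡ 1 (mod 4), so quadratic reciprocity gives (3 / 25) = (25 / 3). Reduce: 25 ≡ 1 (mod 3). Now have -(1 / 3).
(1 / 3) = 1. Collecting the sign factors: -1.

-1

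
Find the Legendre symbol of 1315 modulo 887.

(1315 / 887)
  = (428 / 887)    [1315 ≡ 428 mod 887]
  = (107 / 887)    [887 ≡ 7 mod 8 ⇒ (2 / 887)^2 = +1]
  = -(887 / 107)    [QR: both ≡ 3 mod 4, sign flips]
  = -(31 / 107)    [887 ≡ 31 mod 107]
  = (107 / 31)    [QR: both ≡ 3 mod 4, sign flips]
  = (14 / 31)    [107 ≡ 14 mod 31]
  = (7 / 31)    [31 ≡ 7 mod 8 ⇒ (2 / 31) = +1]
  = -(31 / 7)    [QR: both ≡ 3 mod 4, sign flips]
  = -(3 / 7)    [31 ≡ 3 mod 7]
  = (7 / 3)    [QR: both ≡ 3 mod 4, sign flips]
  = (1 / 3)    [7 ≡ 1 mod 3]
  = 1    [(1 / 3) = 1]

1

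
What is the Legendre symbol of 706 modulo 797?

(706/797)
  = -(353/797)    [797 ≡ 5 mod 8 ⇒ (2/797) = -1]
  = -(797/353)    [QR: 353 ≡ 1 mod 4, sign kept]
  = -(91/353)    [797 ≡ 91 mod 353]
  = -(353/91)    [QR: 353 ≡ 1 mod 4, sign kept]
  = -(80/91)    [353 ≡ 80 mod 91]
  = -(5/91)    [91 ≡ 3 mod 8 ⇒ (2/91)^4 = +1]
  = -(91/5)    [QR: 5 ≡ 1 mod 4, sign kept]
  = -(1/5)    [91 ≡ 1 mod 5]
  = -1    [(1/5) = 1]

-1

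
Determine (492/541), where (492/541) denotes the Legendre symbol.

1

Factor out 2: 492 = 2^2·123. Since 541 ≡ 5 (mod 8), (2/541) = -1, and (2/541)^2 = +1. Now have (123/541).
541 ≡ 1 (mod 4), so quadratic reciprocity gives (123/541) = (541/123). Reduce: 541 ≡ 49 (mod 123). Now have (49/123).
49 ≡ 1 (mod 4), so quadratic reciprocity gives (49/123) = (123/49). Reduce: 123 ≡ 25 (mod 49). Now have (25/49).
25 ≡ 1 (mod 4), so quadratic reciprocity gives (25/49) = (49/25). Reduce: 49 ≡ 24 (mod 25). Now have (24/25).
Factor out 2: 24 = 2^3·3. Since 25 ≡ 1 (mod 8), (2/25) = +1, and (2/25)^3 = +1. Now have (3/25).
25 ≡ 1 (mod 4), so quadratic reciprocity gives (3/25) = (25/3). Reduce: 25 ≡ 1 (mod 3). Now have (1/3).
(1/3) = 1. Collecting the sign factors: 1.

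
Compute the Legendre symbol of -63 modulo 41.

Pull out -1: (-63|41) = (-1|41)·(63|41). Since 41 ≡ 1 (mod 4), (-1|41) = +1. Now have (63|41).
Reduce the numerator: 63 ≡ 22 (mod 41), so (63|41) = (22|41).
Factor out 2: 22 = 2·11. Since 41 ≡ 1 (mod 8), (2|41) = +1. Now have (11|41).
41 ≡ 1 (mod 4), so quadratic reciprocity gives (11|41) = (41|11). Reduce: 41 ≡ 8 (mod 11). Now have (8|11).
Factor out 2: 8 = 2^3. Since 11 ≡ 3 (mod 8), (2|11) = -1, and (2|11)^3 = -1. Now have -(1|11).
(1|11) = 1. Collecting the sign factors: -1.

-1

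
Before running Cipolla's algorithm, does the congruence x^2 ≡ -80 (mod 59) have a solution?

Reduce the numerator: -80 ≡ 38 (mod 59), so (-80/59) = (38/59).
Factor out 2: 38 = 2·19. Since 59 ≡ 3 (mod 8), (2/59) = -1. Now have -(19/59).
Both 19 ≡ 3 and 59 ≡ 3 (mod 4), so reciprocity gives (19/59) = -(59/19). Reduce: 59 ≡ 2 (mod 19). Now have (2/19).
Factor out 2: 2 = 2. Since 19 ≡ 3 (mod 8), (2/19) = -1. Now have -(1/19).
(1/19) = 1. Collecting the sign factors: -1.
(-80/59) = -1, and 59 is prime, so -80 is not a quadratic residue mod 59.

no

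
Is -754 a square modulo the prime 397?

yes

(-754/397)
  = (754/397)    [397 ≡ 1 mod 4 ⇒ (-1/397) = +1]
  = (357/397)    [754 ≡ 357 mod 397]
  = (397/357)    [QR: 357 ≡ 1 mod 4, sign kept]
  = (40/357)    [397 ≡ 40 mod 357]
  = -(5/357)    [357 ≡ 5 mod 8 ⇒ (2/357)^3 = -1]
  = -(357/5)    [QR: 5 ≡ 1 mod 4, sign kept]
  = -(2/5)    [357 ≡ 2 mod 5]
  = (1/5)    [5 ≡ 5 mod 8 ⇒ (2/5) = -1]
  = 1    [(1/5) = 1]
(-754/397) = 1, and 397 is prime, so -754 is a quadratic residue mod 397.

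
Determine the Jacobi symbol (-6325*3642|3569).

1

By multiplicativity, (-6325·3642|3569) = (-6325|3569)·(3642|3569).
First factor (-6325|3569):
(-6325|3569)
  = (6325|3569)    [3569 ≡ 1 mod 4 ⇒ (-1|3569) = +1]
  = (2756|3569)    [6325 ≡ 2756 mod 3569]
  = (689|3569)    [3569 ≡ 1 mod 8 ⇒ (2|3569)^2 = +1]
  = (3569|689)    [QR: 689 ≡ 1 mod 4, sign kept]
  = (124|689)    [3569 ≡ 124 mod 689]
  = (31|689)    [689 ≡ 1 mod 8 ⇒ (2|689)^2 = +1]
  = (689|31)    [QR: 689 ≡ 1 mod 4, sign kept]
  = (7|31)    [689 ≡ 7 mod 31]
  = -(31|7)    [QR: both ≡ 3 mod 4, sign flips]
  = -(3|7)    [31 ≡ 3 mod 7]
  = (7|3)    [QR: both ≡ 3 mod 4, sign flips]
  = (1|3)    [7 ≡ 1 mod 3]
  = 1    [(1|3) = 1]
Second factor (3642|3569):
(3642|3569)
  = (73|3569)    [3642 ≡ 73 mod 3569]
  = (3569|73)    [QR: 73 ≡ 1 mod 4, sign kept]
  = (65|73)    [3569 ≡ 65 mod 73]
  = (73|65)    [QR: 65 ≡ 1 mod 4, sign kept]
  = (8|65)    [73 ≡ 8 mod 65]
  = (1|65)    [65 ≡ 1 mod 8 ⇒ (2|65)^3 = +1]
  = 1    [(1|65) = 1]
Product: (1)·(1) = 1.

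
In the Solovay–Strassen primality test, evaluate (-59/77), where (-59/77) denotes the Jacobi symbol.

(-59/77)
  = (18/77)    [-59 ≡ 18 mod 77]
  = -(9/77)    [77 ≡ 5 mod 8 ⇒ (2/77) = -1]
  = -(77/9)    [QR: 9 ≡ 1 mod 4, sign kept]
  = -(5/9)    [77 ≡ 5 mod 9]
  = -(9/5)    [QR: 5 ≡ 1 mod 4, sign kept]
  = -(4/5)    [9 ≡ 4 mod 5]
  = -(1/5)    [5 ≡ 5 mod 8 ⇒ (2/5)^2 = +1]
  = -1    [(1/5) = 1]

-1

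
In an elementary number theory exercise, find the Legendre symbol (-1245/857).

(-1245/857)
  = (1245/857)    [857 ≡ 1 mod 4 ⇒ (-1/857) = +1]
  = (388/857)    [1245 ≡ 388 mod 857]
  = (97/857)    [857 ≡ 1 mod 8 ⇒ (2/857)^2 = +1]
  = (857/97)    [QR: 97 ≡ 1 mod 4, sign kept]
  = (81/97)    [857 ≡ 81 mod 97]
  = (97/81)    [QR: 81 ≡ 1 mod 4, sign kept]
  = (16/81)    [97 ≡ 16 mod 81]
  = (1/81)    [81 ≡ 1 mod 8 ⇒ (2/81)^4 = +1]
  = 1    [(1/81) = 1]

1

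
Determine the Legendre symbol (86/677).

1

(86/677)
  = -(43/677)    [677 ≡ 5 mod 8 ⇒ (2/677) = -1]
  = -(677/43)    [QR: 677 ≡ 1 mod 4, sign kept]
  = -(32/43)    [677 ≡ 32 mod 43]
  = (1/43)    [43 ≡ 3 mod 8 ⇒ (2/43)^5 = -1]
  = 1    [(1/43) = 1]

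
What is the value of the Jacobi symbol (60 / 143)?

Factor out 2: 60 = 2^2·15. Since 143 ≡ 7 (mod 8), (2 / 143) = +1, and (2 / 143)^2 = +1. Now have (15 / 143).
Both 15 ≡ 3 and 143 ≡ 3 (mod 4), so reciprocity gives (15 / 143) = -(143 / 15). Reduce: 143 ≡ 8 (mod 15). Now have -(8 / 15).
Factor out 2: 8 = 2^3. Since 15 ≡ 7 (mod 8), (2 / 15) = +1, and (2 / 15)^3 = +1. Now have -(1 / 15).
(1 / 15) = 1. Collecting the sign factors: -1.

-1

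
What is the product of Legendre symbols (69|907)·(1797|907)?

By multiplicativity, (69·1797|907) = (69|907)·(1797|907).
First factor (69|907):
69 ≡ 1 (mod 4), so quadratic reciprocity gives (69|907) = (907|69). Reduce: 907 ≡ 10 (mod 69). Now have (10|69).
Factor out 2: 10 = 2·5. Since 69 ≡ 5 (mod 8), (2|69) = -1. Now have -(5|69).
5 ≡ 1 (mod 4), so quadratic reciprocity gives (5|69) = (69|5). Reduce: 69 ≡ 4 (mod 5). Now have -(4|5).
Factor out 2: 4 = 2^2. Since 5 ≡ 5 (mod 8), (2|5) = -1, and (2|5)^2 = +1. Now have -(1|5).
(1|5) = 1. Collecting the sign factors: -1.
Second factor (1797|907):
Reduce the numerator: 1797 ≡ 890 (mod 907), so (1797|907) = (890|907).
Factor out 2: 890 = 2·445. Since 907 ≡ 3 (mod 8), (2|907) = -1. Now have -(445|907).
445 ≡ 1 (mod 4), so quadratic reciprocity gives (445|907) = (907|445). Reduce: 907 ≡ 17 (mod 445). Now have -(17|445).
17 ≡ 1 (mod 4), so quadratic reciprocity gives (17|445) = (445|17). Reduce: 445 ≡ 3 (mod 17). Now have -(3|17).
17 ≡ 1 (mod 4), so quadratic reciprocity gives (3|17) = (17|3). Reduce: 17 ≡ 2 (mod 3). Now have -(2|3).
Factor out 2: 2 = 2. Since 3 ≡ 3 (mod 8), (2|3) = -1. Now have (1|3).
(1|3) = 1. Collecting the sign factors: 1.
Product: (-1)·(1) = -1.

-1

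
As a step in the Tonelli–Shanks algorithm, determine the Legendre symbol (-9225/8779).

Pull out -1: (-9225/8779) = (-1/8779)·(9225/8779). Since 8779 ≡ 3 (mod 4), (-1/8779) = -1. Now have -(9225/8779).
Reduce the numerator: 9225 ≡ 446 (mod 8779), so (9225/8779) = (446/8779).
Factor out 2: 446 = 2·223. Since 8779 ≡ 3 (mod 8), (2/8779) = -1. Now have (223/8779).
Both 223 ≡ 3 and 8779 ≡ 3 (mod 4), so reciprocity gives (223/8779) = -(8779/223). Reduce: 8779 ≡ 82 (mod 223). Now have -(82/223).
Factor out 2: 82 = 2·41. Since 223 ≡ 7 (mod 8), (2/223) = +1. Now have -(41/223).
41 ≡ 1 (mod 4), so quadratic reciprocity gives (41/223) = (223/41). Reduce: 223 ≡ 18 (mod 41). Now have -(18/41).
Factor out 2: 18 = 2·9. Since 41 ≡ 1 (mod 8), (2/41) = +1. Now have -(9/41).
9 ≡ 1 (mod 4), so quadratic reciprocity gives (9/41) = (41/9). Reduce: 41 ≡ 5 (mod 9). Now have -(5/9).
5 ≡ 1 (mod 4), so quadratic reciprocity gives (5/9) = (9/5). Reduce: 9 ≡ 4 (mod 5). Now have -(4/5).
Factor out 2: 4 = 2^2. Since 5 ≡ 5 (mod 8), (2/5) = -1, and (2/5)^2 = +1. Now have -(1/5).
(1/5) = 1. Collecting the sign factors: -1.

-1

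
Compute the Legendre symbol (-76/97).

-1

Reduce the numerator: -76 ≡ 21 (mod 97), so (-76/97) = (21/97).
21 ≡ 1 (mod 4), so quadratic reciprocity gives (21/97) = (97/21). Reduce: 97 ≡ 13 (mod 21). Now have (13/21).
13 ≡ 1 (mod 4), so quadratic reciprocity gives (13/21) = (21/13). Reduce: 21 ≡ 8 (mod 13). Now have (8/13).
Factor out 2: 8 = 2^3. Since 13 ≡ 5 (mod 8), (2/13) = -1, and (2/13)^3 = -1. Now have -(1/13).
(1/13) = 1. Collecting the sign factors: -1.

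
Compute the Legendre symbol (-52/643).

Pull out -1: (-52/643) = (-1/643)·(52/643). Since 643 ≡ 3 (mod 4), (-1/643) = -1. Now have -(52/643).
Factor out 2: 52 = 2^2·13. Since 643 ≡ 3 (mod 8), (2/643) = -1, and (2/643)^2 = +1. Now have -(13/643).
13 ≡ 1 (mod 4), so quadratic reciprocity gives (13/643) = (643/13). Reduce: 643 ≡ 6 (mod 13). Now have -(6/13).
Factor out 2: 6 = 2·3. Since 13 ≡ 5 (mod 8), (2/13) = -1. Now have (3/13).
13 ≡ 1 (mod 4), so quadratic reciprocity gives (3/13) = (13/3). Reduce: 13 ≡ 1 (mod 3). Now have (1/3).
(1/3) = 1. Collecting the sign factors: 1.

1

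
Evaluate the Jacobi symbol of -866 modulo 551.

-1

(-866/551)
  = (236/551)    [-866 ≡ 236 mod 551]
  = (59/551)    [551 ≡ 7 mod 8 ⇒ (2/551)^2 = +1]
  = -(551/59)    [QR: both ≡ 3 mod 4, sign flips]
  = -(20/59)    [551 ≡ 20 mod 59]
  = -(5/59)    [59 ≡ 3 mod 8 ⇒ (2/59)^2 = +1]
  = -(59/5)    [QR: 5 ≡ 1 mod 4, sign kept]
  = -(4/5)    [59 ≡ 4 mod 5]
  = -(1/5)    [5 ≡ 5 mod 8 ⇒ (2/5)^2 = +1]
  = -1    [(1/5) = 1]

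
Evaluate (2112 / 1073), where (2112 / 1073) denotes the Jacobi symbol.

1

Reduce the numerator: 2112 ≡ 1039 (mod 1073), so (2112 / 1073) = (1039 / 1073).
1073 ≡ 1 (mod 4), so quadratic reciprocity gives (1039 / 1073) = (1073 / 1039). Reduce: 1073 ≡ 34 (mod 1039). Now have (34 / 1039).
Factor out 2: 34 = 2·17. Since 1039 ≡ 7 (mod 8), (2 / 1039) = +1. Now have (17 / 1039).
17 ≡ 1 (mod 4), so quadratic reciprocity gives (17 / 1039) = (1039 / 17). Reduce: 1039 ≡ 2 (mod 17). Now have (2 / 17).
Factor out 2: 2 = 2. Since 17 ≡ 1 (mod 8), (2 / 17) = +1. Now have (1 / 17).
(1 / 17) = 1. Collecting the sign factors: 1.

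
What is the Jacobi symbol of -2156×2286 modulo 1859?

By multiplicativity, (-2156·2286 / 1859) = (-2156 / 1859)·(2286 / 1859).
First factor (-2156 / 1859):
Pull out -1: (-2156 / 1859) = (-1 / 1859)·(2156 / 1859). Since 1859 ≡ 3 (mod 4), (-1 / 1859) = -1. Now have -(2156 / 1859).
Reduce the numerator: 2156 ≡ 297 (mod 1859), so (2156 / 1859) = (297 / 1859).
297 ≡ 1 (mod 4), so quadratic reciprocity gives (297 / 1859) = (1859 / 297). Reduce: 1859 ≡ 77 (mod 297). Now have -(77 / 297).
77 ≡ 1 (mod 4), so quadratic reciprocity gives (77 / 297) = (297 / 77). Reduce: 297 ≡ 66 (mod 77). Now have -(66 / 77).
Factor out 2: 66 = 2·33. Since 77 ≡ 5 (mod 8), (2 / 77) = -1. Now have (33 / 77).
33 ≡ 1 (mod 4), so quadratic reciprocity gives (33 / 77) = (77 / 33). Reduce: 77 ≡ 11 (mod 33). Now have (11 / 33).
33 ≡ 1 (mod 4), so quadratic reciprocity gives (11 / 33) = (33 / 11). Reduce: 33 ≡ 0 (mod 11). Now have (0 / 11).
The numerator is now 0 with denominator 11 > 1: the symbol is 0.
Second factor (2286 / 1859):
Reduce the numerator: 2286 ≡ 427 (mod 1859), so (2286 / 1859) = (427 / 1859).
Both 427 ≡ 3 and 1859 ≡ 3 (mod 4), so reciprocity gives (427 / 1859) = -(1859 / 427). Reduce: 1859 ≡ 151 (mod 427). Now have -(151 / 427).
Both 151 ≡ 3 and 427 ≡ 3 (mod 4), so reciprocity gives (151 / 427) = -(427 / 151). Reduce: 427 ≡ 125 (mod 151). Now have (125 / 151).
125 ≡ 1 (mod 4), so quadratic reciprocity gives (125 / 151) = (151 / 125). Reduce: 151 ≡ 26 (mod 125). Now have (26 / 125).
Factor out 2: 26 = 2·13. Since 125 ≡ 5 (mod 8), (2 / 125) = -1. Now have -(13 / 125).
13 ≡ 1 (mod 4), so quadratic reciprocity gives (13 / 125) = (125 / 13). Reduce: 125 ≡ 8 (mod 13). Now have -(8 / 13).
Factor out 2: 8 = 2^3. Since 13 ≡ 5 (mod 8), (2 / 13) = -1, and (2 / 13)^3 = -1. Now have (1 / 13).
(1 / 13) = 1. Collecting the sign factors: 1.
Product: (0)·(1) = 0.

0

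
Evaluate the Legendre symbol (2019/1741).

1

Reduce the numerator: 2019 ≡ 278 (mod 1741), so (2019/1741) = (278/1741).
Factor out 2: 278 = 2·139. Since 1741 ≡ 5 (mod 8), (2/1741) = -1. Now have -(139/1741).
1741 ≡ 1 (mod 4), so quadratic reciprocity gives (139/1741) = (1741/139). Reduce: 1741 ≡ 73 (mod 139). Now have -(73/139).
73 ≡ 1 (mod 4), so quadratic reciprocity gives (73/139) = (139/73). Reduce: 139 ≡ 66 (mod 73). Now have -(66/73).
Factor out 2: 66 = 2·33. Since 73 ≡ 1 (mod 8), (2/73) = +1. Now have -(33/73).
33 ≡ 1 (mod 4), so quadratic reciprocity gives (33/73) = (73/33). Reduce: 73 ≡ 7 (mod 33). Now have -(7/33).
33 ≡ 1 (mod 4), so quadratic reciprocity gives (7/33) = (33/7). Reduce: 33 ≡ 5 (mod 7). Now have -(5/7).
5 ≡ 1 (mod 4), so quadratic reciprocity gives (5/7) = (7/5). Reduce: 7 ≡ 2 (mod 5). Now have -(2/5).
Factor out 2: 2 = 2. Since 5 ≡ 5 (mod 8), (2/5) = -1. Now have (1/5).
(1/5) = 1. Collecting the sign factors: 1.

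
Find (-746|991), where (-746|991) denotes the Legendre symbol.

1

(-746|991)
  = (245|991)    [-746 ≡ 245 mod 991]
  = (991|245)    [QR: 245 ≡ 1 mod 4, sign kept]
  = (11|245)    [991 ≡ 11 mod 245]
  = (245|11)    [QR: 245 ≡ 1 mod 4, sign kept]
  = (3|11)    [245 ≡ 3 mod 11]
  = -(11|3)    [QR: both ≡ 3 mod 4, sign flips]
  = -(2|3)    [11 ≡ 2 mod 3]
  = (1|3)    [3 ≡ 3 mod 8 ⇒ (2|3) = -1]
  = 1    [(1|3) = 1]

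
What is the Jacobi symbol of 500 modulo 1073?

(500/1073)
  = (125/1073)    [1073 ≡ 1 mod 8 ⇒ (2/1073)^2 = +1]
  = (1073/125)    [QR: 125 ≡ 1 mod 4, sign kept]
  = (73/125)    [1073 ≡ 73 mod 125]
  = (125/73)    [QR: 73 ≡ 1 mod 4, sign kept]
  = (52/73)    [125 ≡ 52 mod 73]
  = (13/73)    [73 ≡ 1 mod 8 ⇒ (2/73)^2 = +1]
  = (73/13)    [QR: 13 ≡ 1 mod 4, sign kept]
  = (8/13)    [73 ≡ 8 mod 13]
  = -(1/13)    [13 ≡ 5 mod 8 ⇒ (2/13)^3 = -1]
  = -1    [(1/13) = 1]

-1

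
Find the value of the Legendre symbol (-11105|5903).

-1

(-11105|5903)
  = (701|5903)    [-11105 ≡ 701 mod 5903]
  = (5903|701)    [QR: 701 ≡ 1 mod 4, sign kept]
  = (295|701)    [5903 ≡ 295 mod 701]
  = (701|295)    [QR: 701 ≡ 1 mod 4, sign kept]
  = (111|295)    [701 ≡ 111 mod 295]
  = -(295|111)    [QR: both ≡ 3 mod 4, sign flips]
  = -(73|111)    [295 ≡ 73 mod 111]
  = -(111|73)    [QR: 73 ≡ 1 mod 4, sign kept]
  = -(38|73)    [111 ≡ 38 mod 73]
  = -(19|73)    [73 ≡ 1 mod 8 ⇒ (2|73) = +1]
  = -(73|19)    [QR: 73 ≡ 1 mod 4, sign kept]
  = -(16|19)    [73 ≡ 16 mod 19]
  = -(1|19)    [19 ≡ 3 mod 8 ⇒ (2|19)^4 = +1]
  = -1    [(1|19) = 1]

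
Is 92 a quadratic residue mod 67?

(92|67)
  = (25|67)    [92 ≡ 25 mod 67]
  = (67|25)    [QR: 25 ≡ 1 mod 4, sign kept]
  = (17|25)    [67 ≡ 17 mod 25]
  = (25|17)    [QR: 17 ≡ 1 mod 4, sign kept]
  = (8|17)    [25 ≡ 8 mod 17]
  = (1|17)    [17 ≡ 1 mod 8 ⇒ (2|17)^3 = +1]
  = 1    [(1|17) = 1]
(92|67) = 1, and 67 is prime, so 92 is a quadratic residue mod 67.

yes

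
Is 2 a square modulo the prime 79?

Factor out 2: 2 = 2. Since 79 ≡ 7 (mod 8), (2/79) = +1. Now have (1/79).
(1/79) = 1. Collecting the sign factors: 1.
(2/79) = 1, and 79 is prime, so 2 is a quadratic residue mod 79.

yes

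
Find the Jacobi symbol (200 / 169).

1

(200 / 169)
  = (31 / 169)    [200 ≡ 31 mod 169]
  = (169 / 31)    [QR: 169 ≡ 1 mod 4, sign kept]
  = (14 / 31)    [169 ≡ 14 mod 31]
  = (7 / 31)    [31 ≡ 7 mod 8 ⇒ (2 / 31) = +1]
  = -(31 / 7)    [QR: both ≡ 3 mod 4, sign flips]
  = -(3 / 7)    [31 ≡ 3 mod 7]
  = (7 / 3)    [QR: both ≡ 3 mod 4, sign flips]
  = (1 / 3)    [7 ≡ 1 mod 3]
  = 1    [(1 / 3) = 1]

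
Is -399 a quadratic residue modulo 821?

(-399/821)
  = (422/821)    [-399 ≡ 422 mod 821]
  = -(211/821)    [821 ≡ 5 mod 8 ⇒ (2/821) = -1]
  = -(821/211)    [QR: 821 ≡ 1 mod 4, sign kept]
  = -(188/211)    [821 ≡ 188 mod 211]
  = -(47/211)    [211 ≡ 3 mod 8 ⇒ (2/211)^2 = +1]
  = (211/47)    [QR: both ≡ 3 mod 4, sign flips]
  = (23/47)    [211 ≡ 23 mod 47]
  = -(47/23)    [QR: both ≡ 3 mod 4, sign flips]
  = -(1/23)    [47 ≡ 1 mod 23]
  = -1    [(1/23) = 1]
The Legendre symbol is -1, so x^2 ≡ -399 (mod 821) has no solution.

no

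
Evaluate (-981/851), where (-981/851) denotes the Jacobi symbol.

(-981/851)
  = -(981/851)    [851 ≡ 3 mod 4 ⇒ (-1/851) = -1]
  = -(130/851)    [981 ≡ 130 mod 851]
  = (65/851)    [851 ≡ 3 mod 8 ⇒ (2/851) = -1]
  = (851/65)    [QR: 65 ≡ 1 mod 4, sign kept]
  = (6/65)    [851 ≡ 6 mod 65]
  = (3/65)    [65 ≡ 1 mod 8 ⇒ (2/65) = +1]
  = (65/3)    [QR: 65 ≡ 1 mod 4, sign kept]
  = (2/3)    [65 ≡ 2 mod 3]
  = -(1/3)    [3 ≡ 3 mod 8 ⇒ (2/3) = -1]
  = -1    [(1/3) = 1]

-1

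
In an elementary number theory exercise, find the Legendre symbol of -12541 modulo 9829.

-1

Reduce the numerator: -12541 ≡ 7117 (mod 9829), so (-12541|9829) = (7117|9829).
7117 ≡ 1 (mod 4), so quadratic reciprocity gives (7117|9829) = (9829|7117). Reduce: 9829 ≡ 2712 (mod 7117). Now have (2712|7117).
Factor out 2: 2712 = 2^3·339. Since 7117 ≡ 5 (mod 8), (2|7117) = -1, and (2|7117)^3 = -1. Now have -(339|7117).
7117 ≡ 1 (mod 4), so quadratic reciprocity gives (339|7117) = (7117|339). Reduce: 7117 ≡ 337 (mod 339). Now have -(337|339).
337 ≡ 1 (mod 4), so quadratic reciprocity gives (337|339) = (339|337). Reduce: 339 ≡ 2 (mod 337). Now have -(2|337).
Factor out 2: 2 = 2. Since 337 ≡ 1 (mod 8), (2|337) = +1. Now have -(1|337).
(1|337) = 1. Collecting the sign factors: -1.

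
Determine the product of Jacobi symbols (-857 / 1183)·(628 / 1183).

-1

By multiplicativity, (-857·628 / 1183) = (-857 / 1183)·(628 / 1183).
First factor (-857 / 1183):
(-857 / 1183)
  = (326 / 1183)    [-857 ≡ 326 mod 1183]
  = (163 / 1183)    [1183 ≡ 7 mod 8 ⇒ (2 / 1183) = +1]
  = -(1183 / 163)    [QR: both ≡ 3 mod 4, sign flips]
  = -(42 / 163)    [1183 ≡ 42 mod 163]
  = (21 / 163)    [163 ≡ 3 mod 8 ⇒ (2 / 163) = -1]
  = (163 / 21)    [QR: 21 ≡ 1 mod 4, sign kept]
  = (16 / 21)    [163 ≡ 16 mod 21]
  = (1 / 21)    [21 ≡ 5 mod 8 ⇒ (2 / 21)^4 = +1]
  = 1    [(1 / 21) = 1]
Second factor (628 / 1183):
(628 / 1183)
  = (157 / 1183)    [1183 ≡ 7 mod 8 ⇒ (2 / 1183)^2 = +1]
  = (1183 / 157)    [QR: 157 ≡ 1 mod 4, sign kept]
  = (84 / 157)    [1183 ≡ 84 mod 157]
  = (21 / 157)    [157 ≡ 5 mod 8 ⇒ (2 / 157)^2 = +1]
  = (157 / 21)    [QR: 21 ≡ 1 mod 4, sign kept]
  = (10 / 21)    [157 ≡ 10 mod 21]
  = -(5 / 21)    [21 ≡ 5 mod 8 ⇒ (2 / 21) = -1]
  = -(21 / 5)    [QR: 5 ≡ 1 mod 4, sign kept]
  = -(1 / 5)    [21 ≡ 1 mod 5]
  = -1    [(1 / 5) = 1]
Product: (1)·(-1) = -1.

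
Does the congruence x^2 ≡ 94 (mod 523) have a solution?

yes

Factor out 2: 94 = 2·47. Since 523 ≡ 3 (mod 8), (2/523) = -1. Now have -(47/523).
Both 47 ≡ 3 and 523 ≡ 3 (mod 4), so reciprocity gives (47/523) = -(523/47). Reduce: 523 ≡ 6 (mod 47). Now have (6/47).
Factor out 2: 6 = 2·3. Since 47 ≡ 7 (mod 8), (2/47) = +1. Now have (3/47).
Both 3 ≡ 3 and 47 ≡ 3 (mod 4), so reciprocity gives (3/47) = -(47/3). Reduce: 47 ≡ 2 (mod 3). Now have -(2/3).
Factor out 2: 2 = 2. Since 3 ≡ 3 (mod 8), (2/3) = -1. Now have (1/3).
(1/3) = 1. Collecting the sign factors: 1.
The Legendre symbol is 1, so x^2 ≡ 94 (mod 523) has solution.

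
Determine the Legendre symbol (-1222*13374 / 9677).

-1

By multiplicativity, (-1222·13374 / 9677) = (-1222 / 9677)·(13374 / 9677).
First factor (-1222 / 9677):
Pull out -1: (-1222 / 9677) = (-1 / 9677)·(1222 / 9677). Since 9677 ≡ 1 (mod 4), (-1 / 9677) = +1. Now have (1222 / 9677).
Factor out 2: 1222 = 2·611. Since 9677 ≡ 5 (mod 8), (2 / 9677) = -1. Now have -(611 / 9677).
9677 ≡ 1 (mod 4), so quadratic reciprocity gives (611 / 9677) = (9677 / 611). Reduce: 9677 ≡ 512 (mod 611). Now have -(512 / 611).
Factor out 2: 512 = 2^9. Since 611 ≡ 3 (mod 8), (2 / 611) = -1, and (2 / 611)^9 = -1. Now have (1 / 611).
(1 / 611) = 1. Collecting the sign factors: 1.
Second factor (13374 / 9677):
Reduce the numerator: 13374 ≡ 3697 (mod 9677), so (13374 / 9677) = (3697 / 9677).
3697 ≡ 1 (mod 4), so quadratic reciprocity gives (3697 / 9677) = (9677 / 3697). Reduce: 9677 ≡ 2283 (mod 3697). Now have (2283 / 3697).
3697 ≡ 1 (mod 4), so quadratic reciprocity gives (2283 / 3697) = (3697 / 2283). Reduce: 3697 ≡ 1414 (mod 2283). Now have (1414 / 2283).
Factor out 2: 1414 = 2·707. Since 2283 ≡ 3 (mod 8), (2 / 2283) = -1. Now have -(707 / 2283).
Both 707 ≡ 3 and 2283 ≡ 3 (mod 4), so reciprocity gives (707 / 2283) = -(2283 / 707). Reduce: 2283 ≡ 162 (mod 707). Now have (162 / 707).
Factor out 2: 162 = 2·81. Since 707 ≡ 3 (mod 8), (2 / 707) = -1. Now have -(81 / 707).
81 ≡ 1 (mod 4), so quadratic reciprocity gives (81 / 707) = (707 / 81). Reduce: 707 ≡ 59 (mod 81). Now have -(59 / 81).
81 ≡ 1 (mod 4), so quadratic reciprocity gives (59 / 81) = (81 / 59). Reduce: 81 ≡ 22 (mod 59). Now have -(22 / 59).
Factor out 2: 22 = 2·11. Since 59 ≡ 3 (mod 8), (2 / 59) = -1. Now have (11 / 59).
Both 11 ≡ 3 and 59 ≡ 3 (mod 4), so reciprocity gives (11 / 59) = -(59 / 11). Reduce: 59 ≡ 4 (mod 11). Now have -(4 / 11).
Factor out 2: 4 = 2^2. Since 11 ≡ 3 (mod 8), (2 / 11) = -1, and (2 / 11)^2 = +1. Now have -(1 / 11).
(1 / 11) = 1. Collecting the sign factors: -1.
Product: (1)·(-1) = -1.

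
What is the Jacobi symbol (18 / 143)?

(18 / 143)
  = (9 / 143)    [143 ≡ 7 mod 8 ⇒ (2 / 143) = +1]
  = (143 / 9)    [QR: 9 ≡ 1 mod 4, sign kept]
  = (8 / 9)    [143 ≡ 8 mod 9]
  = (1 / 9)    [9 ≡ 1 mod 8 ⇒ (2 / 9)^3 = +1]
  = 1    [(1 / 9) = 1]

1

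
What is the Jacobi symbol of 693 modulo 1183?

0

693 ≡ 1 (mod 4), so quadratic reciprocity gives (693/1183) = (1183/693). Reduce: 1183 ≡ 490 (mod 693). Now have (490/693).
Factor out 2: 490 = 2·245. Since 693 ≡ 5 (mod 8), (2/693) = -1. Now have -(245/693).
245 ≡ 1 (mod 4), so quadratic reciprocity gives (245/693) = (693/245). Reduce: 693 ≡ 203 (mod 245). Now have -(203/245).
245 ≡ 1 (mod 4), so quadratic reciprocity gives (203/245) = (245/203). Reduce: 245 ≡ 42 (mod 203). Now have -(42/203).
Factor out 2: 42 = 2·21. Since 203 ≡ 3 (mod 8), (2/203) = -1. Now have (21/203).
21 ≡ 1 (mod 4), so quadratic reciprocity gives (21/203) = (203/21). Reduce: 203 ≡ 14 (mod 21). Now have (14/21).
Factor out 2: 14 = 2·7. Since 21 ≡ 5 (mod 8), (2/21) = -1. Now have -(7/21).
21 ≡ 1 (mod 4), so quadratic reciprocity gives (7/21) = (21/7). Reduce: 21 ≡ 0 (mod 7). Now have -(0/7).
The numerator is now 0 with denominator 7 > 1: the symbol is 0.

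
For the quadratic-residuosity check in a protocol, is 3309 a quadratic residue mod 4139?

3309 ≡ 1 (mod 4), so quadratic reciprocity gives (3309/4139) = (4139/3309). Reduce: 4139 ≡ 830 (mod 3309). Now have (830/3309).
Factor out 2: 830 = 2·415. Since 3309 ≡ 5 (mod 8), (2/3309) = -1. Now have -(415/3309).
3309 ≡ 1 (mod 4), so quadratic reciprocity gives (415/3309) = (3309/415). Reduce: 3309 ≡ 404 (mod 415). Now have -(404/415).
Factor out 2: 404 = 2^2·101. Since 415 ≡ 7 (mod 8), (2/415) = +1, and (2/415)^2 = +1. Now have -(101/415).
101 ≡ 1 (mod 4), so quadratic reciprocity gives (101/415) = (415/101). Reduce: 415 ≡ 11 (mod 101). Now have -(11/101).
101 ≡ 1 (mod 4), so quadratic reciprocity gives (11/101) = (101/11). Reduce: 101 ≡ 2 (mod 11). Now have -(2/11).
Factor out 2: 2 = 2. Since 11 ≡ 3 (mod 8), (2/11) = -1. Now have (1/11).
(1/11) = 1. Collecting the sign factors: 1.
The Legendre symbol is 1, so x^2 ≡ 3309 (mod 4139) has solution.

yes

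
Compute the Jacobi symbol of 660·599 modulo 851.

-1

By multiplicativity, (660·599/851) = (660/851)·(599/851).
First factor (660/851):
(660/851)
  = (165/851)    [851 ≡ 3 mod 8 ⇒ (2/851)^2 = +1]
  = (851/165)    [QR: 165 ≡ 1 mod 4, sign kept]
  = (26/165)    [851 ≡ 26 mod 165]
  = -(13/165)    [165 ≡ 5 mod 8 ⇒ (2/165) = -1]
  = -(165/13)    [QR: 13 ≡ 1 mod 4, sign kept]
  = -(9/13)    [165 ≡ 9 mod 13]
  = -(13/9)    [QR: 9 ≡ 1 mod 4, sign kept]
  = -(4/9)    [13 ≡ 4 mod 9]
  = -(1/9)    [9 ≡ 1 mod 8 ⇒ (2/9)^2 = +1]
  = -1    [(1/9) = 1]
Second factor (599/851):
(599/851)
  = -(851/599)    [QR: both ≡ 3 mod 4, sign flips]
  = -(252/599)    [851 ≡ 252 mod 599]
  = -(63/599)    [599 ≡ 7 mod 8 ⇒ (2/599)^2 = +1]
  = (599/63)    [QR: both ≡ 3 mod 4, sign flips]
  = (32/63)    [599 ≡ 32 mod 63]
  = (1/63)    [63 ≡ 7 mod 8 ⇒ (2/63)^5 = +1]
  = 1    [(1/63) = 1]
Product: (-1)·(1) = -1.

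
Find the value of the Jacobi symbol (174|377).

0

Factor out 2: 174 = 2·87. Since 377 ≡ 1 (mod 8), (2|377) = +1. Now have (87|377).
377 ≡ 1 (mod 4), so quadratic reciprocity gives (87|377) = (377|87). Reduce: 377 ≡ 29 (mod 87). Now have (29|87).
29 ≡ 1 (mod 4), so quadratic reciprocity gives (29|87) = (87|29). Reduce: 87 ≡ 0 (mod 29). Now have (0|29).
The numerator is now 0 with denominator 29 > 1: the symbol is 0.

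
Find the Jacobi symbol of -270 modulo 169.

Pull out -1: (-270|169) = (-1|169)·(270|169). Since 169 ≡ 1 (mod 4), (-1|169) = +1. Now have (270|169).
Reduce the numerator: 270 ≡ 101 (mod 169), so (270|169) = (101|169).
101 ≡ 1 (mod 4), so quadratic reciprocity gives (101|169) = (169|101). Reduce: 169 ≡ 68 (mod 101). Now have (68|101).
Factor out 2: 68 = 2^2·17. Since 101 ≡ 5 (mod 8), (2|101) = -1, and (2|101)^2 = +1. Now have (17|101).
17 ≡ 1 (mod 4), so quadratic reciprocity gives (17|101) = (101|17). Reduce: 101 ≡ 16 (mod 17). Now have (16|17).
Factor out 2: 16 = 2^4. Since 17 ≡ 1 (mod 8), (2|17) = +1, and (2|17)^4 = +1. Now have (1|17).
(1|17) = 1. Collecting the sign factors: 1.

1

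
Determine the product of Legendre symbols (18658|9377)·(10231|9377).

1

By multiplicativity, (18658·10231|9377) = (18658|9377)·(10231|9377).
First factor (18658|9377):
Reduce the numerator: 18658 ≡ 9281 (mod 9377), so (18658|9377) = (9281|9377).
9281 ≡ 1 (mod 4), so quadratic reciprocity gives (9281|9377) = (9377|9281). Reduce: 9377 ≡ 96 (mod 9281). Now have (96|9281).
Factor out 2: 96 = 2^5·3. Since 9281 ≡ 1 (mod 8), (2|9281) = +1, and (2|9281)^5 = +1. Now have (3|9281).
9281 ≡ 1 (mod 4), so quadratic reciprocity gives (3|9281) = (9281|3). Reduce: 9281 ≡ 2 (mod 3). Now have (2|3).
Factor out 2: 2 = 2. Since 3 ≡ 3 (mod 8), (2|3) = -1. Now have -(1|3).
(1|3) = 1. Collecting the sign factors: -1.
Second factor (10231|9377):
Reduce the numerator: 10231 ≡ 854 (mod 9377), so (10231|9377) = (854|9377).
Factor out 2: 854 = 2·427. Since 9377 ≡ 1 (mod 8), (2|9377) = +1. Now have (427|9377).
9377 ≡ 1 (mod 4), so quadratic reciprocity gives (427|9377) = (9377|427). Reduce: 9377 ≡ 410 (mod 427). Now have (410|427).
Factor out 2: 410 = 2·205. Since 427 ≡ 3 (mod 8), (2|427) = -1. Now have -(205|427).
205 ≡ 1 (mod 4), so quadratic reciprocity gives (205|427) = (427|205). Reduce: 427 ≡ 17 (mod 205). Now have -(17|205).
17 ≡ 1 (mod 4), so quadratic reciprocity gives (17|205) = (205|17). Reduce: 205 ≡ 1 (mod 17). Now have -(1|17).
(1|17) = 1. Collecting the sign factors: -1.
Product: (-1)·(-1) = 1.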